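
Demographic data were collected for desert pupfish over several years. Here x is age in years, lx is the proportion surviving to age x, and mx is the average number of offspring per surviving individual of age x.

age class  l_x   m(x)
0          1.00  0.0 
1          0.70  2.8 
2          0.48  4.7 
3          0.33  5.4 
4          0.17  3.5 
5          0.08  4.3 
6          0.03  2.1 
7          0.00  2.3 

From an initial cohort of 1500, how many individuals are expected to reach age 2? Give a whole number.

720

Expected survivors = N0 · l_2 = 1500 × 0.48 = 720 → 720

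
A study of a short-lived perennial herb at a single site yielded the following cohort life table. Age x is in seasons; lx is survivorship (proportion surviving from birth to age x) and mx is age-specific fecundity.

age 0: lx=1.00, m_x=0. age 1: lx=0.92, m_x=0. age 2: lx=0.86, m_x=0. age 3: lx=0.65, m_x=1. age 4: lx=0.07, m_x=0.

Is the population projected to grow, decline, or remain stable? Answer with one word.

R0 = Σ lx·mx = 0 + 0 + 0 + 0.65 + 0 = 0.65
R0 < 1, so the population is declining.

declining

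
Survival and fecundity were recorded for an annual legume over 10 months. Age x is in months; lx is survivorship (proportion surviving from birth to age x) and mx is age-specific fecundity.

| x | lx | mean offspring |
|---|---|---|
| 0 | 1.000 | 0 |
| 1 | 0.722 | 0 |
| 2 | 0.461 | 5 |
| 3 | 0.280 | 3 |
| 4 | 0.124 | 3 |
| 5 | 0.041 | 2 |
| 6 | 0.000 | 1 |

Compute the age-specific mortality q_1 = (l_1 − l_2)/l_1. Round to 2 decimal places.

0.36

q_1 = (l_1 − l_2) / l_1 = (0.722 − 0.461) / 0.722
     = 0.261 / 0.722 = 0.361496… → 0.36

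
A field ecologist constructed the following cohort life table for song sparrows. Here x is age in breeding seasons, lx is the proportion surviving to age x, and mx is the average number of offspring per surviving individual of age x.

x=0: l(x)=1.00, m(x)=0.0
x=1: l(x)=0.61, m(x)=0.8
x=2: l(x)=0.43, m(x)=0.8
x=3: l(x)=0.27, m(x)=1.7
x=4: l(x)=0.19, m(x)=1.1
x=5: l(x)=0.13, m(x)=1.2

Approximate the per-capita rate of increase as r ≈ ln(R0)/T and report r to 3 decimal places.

R0 = Σ lx·mx = 0 + 0.488 + 0.344 + 0.459 + 0.209 + 0.156 = 1.656
Σ x·lx·mx = 4.169; T = 4.169/1.656 = 2.51751…
r ≈ ln(R0)/T = ln(1.656)/2.51751… = 0.20036… → 0.200

0.200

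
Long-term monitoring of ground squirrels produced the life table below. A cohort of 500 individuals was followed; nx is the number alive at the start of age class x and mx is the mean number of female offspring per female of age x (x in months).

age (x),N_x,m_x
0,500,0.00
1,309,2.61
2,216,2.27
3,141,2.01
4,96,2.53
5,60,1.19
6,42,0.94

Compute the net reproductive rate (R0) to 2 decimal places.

3.87

lx = nx/n0 = nx/500: 1, 0.618, 0.432, 0.282, 0.192, 0.12, 0.084
lx·mx by age: 0, 1.61298, 0.98064, 0.56682, 0.48576, 0.1428, 0.07896
R0 = Σ lx·mx = 3.86796 → 3.87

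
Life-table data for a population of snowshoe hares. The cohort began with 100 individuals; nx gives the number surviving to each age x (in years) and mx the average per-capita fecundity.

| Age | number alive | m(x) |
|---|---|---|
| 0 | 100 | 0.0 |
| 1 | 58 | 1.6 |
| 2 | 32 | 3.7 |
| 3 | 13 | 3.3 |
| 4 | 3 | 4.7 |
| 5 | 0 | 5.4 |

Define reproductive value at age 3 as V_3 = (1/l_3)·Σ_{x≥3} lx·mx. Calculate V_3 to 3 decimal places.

4.385

lx = nx/n0 = nx/100: 1, 0.58, 0.32, 0.13, 0.03, 0
lx·mx for x ≥ 3: 0.429, 0.141, 0 → sum = 0.57
V_3 = 0.57 / l_3 = 0.57 / 0.13 = 4.384615… → 4.385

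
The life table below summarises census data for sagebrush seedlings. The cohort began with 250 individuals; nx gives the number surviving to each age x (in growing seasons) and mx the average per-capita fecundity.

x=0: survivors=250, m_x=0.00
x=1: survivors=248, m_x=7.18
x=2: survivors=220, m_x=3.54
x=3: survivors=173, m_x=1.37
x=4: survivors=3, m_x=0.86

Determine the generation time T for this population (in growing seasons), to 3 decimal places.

lx = nx/n0 = nx/250: 1, 0.992, 0.88, 0.692, 0.012
lx·mx: 0, 7.12256, 3.1152, 0.94804, 0.01032 → R0 = 11.19612
x·lx·mx: 0, 7.12256, 6.2304, 2.84412, 0.04128 → Σ = 16.23836
T = 16.23836 / 11.19612 = 1.450356… → 1.450

1.450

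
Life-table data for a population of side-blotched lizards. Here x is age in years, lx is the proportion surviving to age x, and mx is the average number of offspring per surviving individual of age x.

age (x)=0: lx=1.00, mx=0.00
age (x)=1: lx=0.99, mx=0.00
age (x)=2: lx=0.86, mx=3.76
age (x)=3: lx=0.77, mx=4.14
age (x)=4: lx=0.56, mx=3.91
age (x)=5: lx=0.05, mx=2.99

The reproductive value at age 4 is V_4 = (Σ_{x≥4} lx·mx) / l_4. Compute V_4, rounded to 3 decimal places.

lx·mx for x ≥ 4: 2.1896, 0.1495 → sum = 2.3391
V_4 = 2.3391 / l_4 = 2.3391 / 0.56 = 4.176964… → 4.177

4.177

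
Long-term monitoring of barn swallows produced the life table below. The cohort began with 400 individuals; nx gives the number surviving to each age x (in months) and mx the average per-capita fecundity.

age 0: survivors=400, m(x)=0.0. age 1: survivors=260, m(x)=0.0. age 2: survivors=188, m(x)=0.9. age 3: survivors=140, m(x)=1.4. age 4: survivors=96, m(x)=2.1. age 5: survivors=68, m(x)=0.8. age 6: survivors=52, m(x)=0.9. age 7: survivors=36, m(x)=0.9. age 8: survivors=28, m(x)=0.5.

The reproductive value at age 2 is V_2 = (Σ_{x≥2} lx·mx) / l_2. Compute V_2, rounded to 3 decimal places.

lx = nx/n0 = nx/400: 1, 0.65, 0.47, 0.35, 0.24, 0.17, 0.13, 0.09, 0.07
lx·mx for x ≥ 2: 0.423, 0.49, 0.504, 0.136, 0.117, 0.081, 0.035 → sum = 1.786
V_2 = 1.786 / l_2 = 1.786 / 0.47 = 3.8 → 3.800

3.800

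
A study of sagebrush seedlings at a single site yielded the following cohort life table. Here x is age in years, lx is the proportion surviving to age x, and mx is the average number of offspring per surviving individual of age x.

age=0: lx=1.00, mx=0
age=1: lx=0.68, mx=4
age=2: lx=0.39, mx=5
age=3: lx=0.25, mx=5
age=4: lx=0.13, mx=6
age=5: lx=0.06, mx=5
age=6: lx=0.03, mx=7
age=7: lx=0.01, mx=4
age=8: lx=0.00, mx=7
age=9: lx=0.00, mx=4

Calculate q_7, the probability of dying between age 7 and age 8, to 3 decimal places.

q_7 = (l_7 − l_8) / l_7 = (0.01 − 0) / 0.01
     = 0.01 / 0.01 = 1 → 1.000

1.000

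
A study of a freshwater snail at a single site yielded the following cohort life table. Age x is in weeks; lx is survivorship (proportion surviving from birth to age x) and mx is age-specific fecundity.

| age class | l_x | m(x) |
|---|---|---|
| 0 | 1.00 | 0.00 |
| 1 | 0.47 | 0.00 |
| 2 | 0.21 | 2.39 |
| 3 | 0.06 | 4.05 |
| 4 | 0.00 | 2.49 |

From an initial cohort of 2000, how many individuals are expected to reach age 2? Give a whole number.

Expected survivors = N0 · l_2 = 2000 × 0.21 = 420 → 420

420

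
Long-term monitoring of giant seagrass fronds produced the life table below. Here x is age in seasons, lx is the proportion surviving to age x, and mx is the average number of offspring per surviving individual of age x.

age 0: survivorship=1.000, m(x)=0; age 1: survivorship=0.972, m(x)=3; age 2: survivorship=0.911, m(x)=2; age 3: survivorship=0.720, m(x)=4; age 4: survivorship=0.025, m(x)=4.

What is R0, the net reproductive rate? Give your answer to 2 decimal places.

7.72

lx·mx by age: 0, 2.916, 1.822, 2.88, 0.1
R0 = Σ lx·mx = 7.718 → 7.72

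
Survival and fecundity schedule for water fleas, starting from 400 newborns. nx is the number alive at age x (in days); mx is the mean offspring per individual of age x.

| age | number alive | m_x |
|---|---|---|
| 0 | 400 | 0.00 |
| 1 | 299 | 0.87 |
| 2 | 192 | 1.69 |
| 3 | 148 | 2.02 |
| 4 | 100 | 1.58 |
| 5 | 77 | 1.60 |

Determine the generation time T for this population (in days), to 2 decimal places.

lx = nx/n0 = nx/400: 1, 0.7475, 0.48, 0.37, 0.25, 0.1925
lx·mx: 0, 0.650325, 0.8112, 0.7474, 0.395, 0.308 → R0 = 2.911925
x·lx·mx: 0, 0.650325, 1.6224, 2.2422, 1.58, 1.54 → Σ = 7.634925
T = 7.634925 / 2.911925 = 2.621951… → 2.62

2.62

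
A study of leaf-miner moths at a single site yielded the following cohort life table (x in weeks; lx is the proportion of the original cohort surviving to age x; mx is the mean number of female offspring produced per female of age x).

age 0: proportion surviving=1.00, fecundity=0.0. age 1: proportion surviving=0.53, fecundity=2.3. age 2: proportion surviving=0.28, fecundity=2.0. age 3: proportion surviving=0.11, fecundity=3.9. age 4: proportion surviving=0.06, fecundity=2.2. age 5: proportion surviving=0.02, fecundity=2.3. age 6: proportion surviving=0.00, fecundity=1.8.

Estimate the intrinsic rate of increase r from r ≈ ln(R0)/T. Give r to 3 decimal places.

R0 = Σ lx·mx = 0 + 1.219 + 0.56 + 0.429 + 0.132 + 0.046 + 0 = 2.386
Σ x·lx·mx = 4.384; T = 4.384/2.386 = 1.83738…
r ≈ ln(R0)/T = ln(2.386)/1.83738… = 0.47329… → 0.473

0.473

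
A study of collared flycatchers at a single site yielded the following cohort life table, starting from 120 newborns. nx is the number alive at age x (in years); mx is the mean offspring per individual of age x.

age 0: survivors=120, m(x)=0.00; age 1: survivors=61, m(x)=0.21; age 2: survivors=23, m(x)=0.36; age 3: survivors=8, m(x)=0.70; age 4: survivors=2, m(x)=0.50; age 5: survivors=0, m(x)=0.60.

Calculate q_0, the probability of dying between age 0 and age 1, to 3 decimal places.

lx = nx/n0 = nx/120: 1, 0.50833…, 0.19167…, 0.06667…, 0.01667…, 0
q_0 = (l_0 − l_1) / l_0 = (1 − 0.508333…) / 1
     = 0.491667… / 1 = 0.491667… → 0.492

0.492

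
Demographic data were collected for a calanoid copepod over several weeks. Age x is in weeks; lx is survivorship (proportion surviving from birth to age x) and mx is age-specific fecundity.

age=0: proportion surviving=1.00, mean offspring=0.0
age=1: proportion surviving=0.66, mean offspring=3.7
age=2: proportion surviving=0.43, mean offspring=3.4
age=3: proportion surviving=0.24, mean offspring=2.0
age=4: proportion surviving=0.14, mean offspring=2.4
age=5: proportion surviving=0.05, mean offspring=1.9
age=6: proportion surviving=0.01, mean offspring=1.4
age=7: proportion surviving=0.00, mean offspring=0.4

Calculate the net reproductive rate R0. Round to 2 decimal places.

lx·mx by age: 0, 2.442, 1.462, 0.48, 0.336, 0.095, 0.014, 0
R0 = Σ lx·mx = 4.829 → 4.83

4.83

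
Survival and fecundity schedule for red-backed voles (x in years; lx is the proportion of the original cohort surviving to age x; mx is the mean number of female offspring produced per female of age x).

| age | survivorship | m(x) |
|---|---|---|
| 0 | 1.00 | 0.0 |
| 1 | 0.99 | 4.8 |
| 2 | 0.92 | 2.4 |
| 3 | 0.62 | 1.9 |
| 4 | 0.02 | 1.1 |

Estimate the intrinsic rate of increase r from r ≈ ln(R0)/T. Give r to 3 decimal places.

R0 = Σ lx·mx = 0 + 4.752 + 2.208 + 1.178 + 0.022 = 8.16
Σ x·lx·mx = 12.79; T = 12.79/8.16 = 1.5674…
r ≈ ln(R0)/T = ln(8.16)/1.5674… = 1.33931… → 1.339

1.339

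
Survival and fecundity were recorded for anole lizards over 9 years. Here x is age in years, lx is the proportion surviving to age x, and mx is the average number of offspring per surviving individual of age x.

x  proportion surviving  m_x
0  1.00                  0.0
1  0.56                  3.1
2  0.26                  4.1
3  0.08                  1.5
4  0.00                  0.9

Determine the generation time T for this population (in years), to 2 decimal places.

lx·mx: 0, 1.736, 1.066, 0.12, 0 → R0 = 2.922
x·lx·mx: 0, 1.736, 2.132, 0.36, 0 → Σ = 4.228
T = 4.228 / 2.922 = 1.446954… → 1.45

1.45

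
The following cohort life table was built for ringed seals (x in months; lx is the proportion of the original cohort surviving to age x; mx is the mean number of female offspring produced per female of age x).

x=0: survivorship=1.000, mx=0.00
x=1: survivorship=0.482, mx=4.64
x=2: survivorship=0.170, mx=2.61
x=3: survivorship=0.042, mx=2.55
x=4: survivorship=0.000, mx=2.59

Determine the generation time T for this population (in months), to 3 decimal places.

lx·mx: 0, 2.23648, 0.4437, 0.1071, 0 → R0 = 2.78728
x·lx·mx: 0, 2.23648, 0.8874, 0.3213, 0 → Σ = 3.44518
T = 3.44518 / 2.78728 = 1.236037… → 1.236

1.236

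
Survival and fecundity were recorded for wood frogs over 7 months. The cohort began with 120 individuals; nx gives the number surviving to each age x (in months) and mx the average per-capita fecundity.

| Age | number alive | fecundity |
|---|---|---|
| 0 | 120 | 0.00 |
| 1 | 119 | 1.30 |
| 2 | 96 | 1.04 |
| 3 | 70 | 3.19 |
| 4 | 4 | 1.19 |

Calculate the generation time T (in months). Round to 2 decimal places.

2.16

lx = nx/n0 = nx/120: 1, 0.99167…, 0.8, 0.58333…, 0.03333…
lx·mx: 0, 1.289167…, 0.832, 1.860833…, 0.039667… → R0 = 4.021667…
x·lx·mx: 0, 1.289167…, 1.664, 5.5825…, 0.158667… → Σ = 8.694333…
T = 8.694333… / 4.021667… = 2.161873… → 2.16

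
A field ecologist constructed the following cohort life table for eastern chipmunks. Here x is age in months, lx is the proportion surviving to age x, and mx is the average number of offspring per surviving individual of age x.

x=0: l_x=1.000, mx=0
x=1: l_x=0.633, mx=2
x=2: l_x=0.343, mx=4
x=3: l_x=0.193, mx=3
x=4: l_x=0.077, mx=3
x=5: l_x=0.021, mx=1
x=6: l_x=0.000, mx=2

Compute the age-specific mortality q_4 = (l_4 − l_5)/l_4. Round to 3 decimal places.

0.727

q_4 = (l_4 − l_5) / l_4 = (0.077 − 0.021) / 0.077
     = 0.056 / 0.077 = 0.727273… → 0.727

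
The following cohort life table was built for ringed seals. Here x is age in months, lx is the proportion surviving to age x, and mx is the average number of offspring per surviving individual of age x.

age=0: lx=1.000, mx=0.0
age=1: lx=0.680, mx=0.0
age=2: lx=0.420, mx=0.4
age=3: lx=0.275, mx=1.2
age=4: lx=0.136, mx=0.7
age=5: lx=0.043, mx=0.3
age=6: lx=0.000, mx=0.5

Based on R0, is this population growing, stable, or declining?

R0 = Σ lx·mx = 0 + 0 + 0.168 + 0.33 + 0.0952 + 0.0129 + 0 = 0.6061
R0 < 1, so the population is declining.

declining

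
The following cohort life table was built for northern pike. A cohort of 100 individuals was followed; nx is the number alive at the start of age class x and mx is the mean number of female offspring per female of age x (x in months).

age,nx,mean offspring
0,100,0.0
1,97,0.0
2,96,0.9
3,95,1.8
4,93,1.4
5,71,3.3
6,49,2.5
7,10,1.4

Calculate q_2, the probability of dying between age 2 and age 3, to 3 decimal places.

0.010

lx = nx/n0 = nx/100: 1, 0.97, 0.96, 0.95, 0.93, 0.71, 0.49, 0.1
q_2 = (l_2 − l_3) / l_2 = (0.96 − 0.95) / 0.96
     = 0.01 / 0.96 = 0.010417… → 0.010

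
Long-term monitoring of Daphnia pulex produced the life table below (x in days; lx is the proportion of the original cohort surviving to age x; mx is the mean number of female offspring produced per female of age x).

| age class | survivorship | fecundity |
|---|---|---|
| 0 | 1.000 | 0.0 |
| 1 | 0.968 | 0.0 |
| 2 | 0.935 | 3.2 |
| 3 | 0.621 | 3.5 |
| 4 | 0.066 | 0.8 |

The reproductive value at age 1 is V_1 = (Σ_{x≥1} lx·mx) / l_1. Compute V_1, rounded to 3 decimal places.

5.391

lx·mx for x ≥ 1: 0, 2.992, 2.1735, 0.0528 → sum = 5.2183
V_1 = 5.2183 / l_1 = 5.2183 / 0.968 = 5.390806… → 5.391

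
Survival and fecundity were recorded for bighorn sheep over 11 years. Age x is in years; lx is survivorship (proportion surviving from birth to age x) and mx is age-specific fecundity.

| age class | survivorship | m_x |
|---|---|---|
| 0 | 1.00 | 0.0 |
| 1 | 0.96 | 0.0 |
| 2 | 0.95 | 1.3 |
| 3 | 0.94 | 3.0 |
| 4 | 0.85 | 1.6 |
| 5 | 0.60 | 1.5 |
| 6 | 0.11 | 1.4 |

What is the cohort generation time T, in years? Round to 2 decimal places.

3.37

lx·mx: 0, 0, 1.235, 2.82, 1.36, 0.9, 0.154 → R0 = 6.469
x·lx·mx: 0, 0, 2.47, 8.46, 5.44, 4.5, 0.924 → Σ = 21.794
T = 21.794 / 6.469 = 3.368991… → 3.37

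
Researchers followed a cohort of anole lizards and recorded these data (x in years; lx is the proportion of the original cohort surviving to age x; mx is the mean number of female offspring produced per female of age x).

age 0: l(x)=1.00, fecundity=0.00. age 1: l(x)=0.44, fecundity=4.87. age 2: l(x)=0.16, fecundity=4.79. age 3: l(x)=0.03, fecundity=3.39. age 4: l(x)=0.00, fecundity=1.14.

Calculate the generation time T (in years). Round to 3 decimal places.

1.322

lx·mx: 0, 2.1428, 0.7664, 0.1017, 0 → R0 = 3.0109
x·lx·mx: 0, 2.1428, 1.5328, 0.3051, 0 → Σ = 3.9807
T = 3.9807 / 3.0109 = 1.322096… → 1.322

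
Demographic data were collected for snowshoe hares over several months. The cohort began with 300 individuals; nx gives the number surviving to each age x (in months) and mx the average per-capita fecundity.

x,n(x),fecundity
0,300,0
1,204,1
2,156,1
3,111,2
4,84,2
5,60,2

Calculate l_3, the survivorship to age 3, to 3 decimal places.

l_3 = n_3/n_0 = 111/300 = 0.37 → 0.370

0.370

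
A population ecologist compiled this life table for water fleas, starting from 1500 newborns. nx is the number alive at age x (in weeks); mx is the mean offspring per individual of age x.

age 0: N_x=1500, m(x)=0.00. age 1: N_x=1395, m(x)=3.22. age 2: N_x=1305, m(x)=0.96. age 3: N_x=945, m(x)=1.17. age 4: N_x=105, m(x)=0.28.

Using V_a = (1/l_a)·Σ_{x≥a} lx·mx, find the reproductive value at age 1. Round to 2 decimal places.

4.93

lx = nx/n0 = nx/1500: 1, 0.93, 0.87, 0.63, 0.07
lx·mx for x ≥ 1: 2.9946, 0.8352, 0.7371, 0.0196 → sum = 4.5865
V_1 = 4.5865 / l_1 = 4.5865 / 0.93 = 4.93172… → 4.93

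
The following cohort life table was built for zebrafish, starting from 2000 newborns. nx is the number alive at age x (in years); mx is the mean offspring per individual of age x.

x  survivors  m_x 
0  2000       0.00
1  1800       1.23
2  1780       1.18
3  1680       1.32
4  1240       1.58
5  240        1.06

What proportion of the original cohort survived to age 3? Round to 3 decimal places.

0.840

l_3 = n_3/n_0 = 1680/2000 = 0.84 → 0.840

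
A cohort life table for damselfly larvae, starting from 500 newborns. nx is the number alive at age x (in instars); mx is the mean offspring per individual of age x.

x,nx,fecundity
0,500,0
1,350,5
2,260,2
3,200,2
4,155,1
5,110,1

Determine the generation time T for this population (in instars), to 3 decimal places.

lx = nx/n0 = nx/500: 1, 0.7, 0.52, 0.4, 0.31, 0.22
lx·mx: 0, 3.5, 1.04, 0.8, 0.31, 0.22 → R0 = 5.87
x·lx·mx: 0, 3.5, 2.08, 2.4, 1.24, 1.1 → Σ = 10.32
T = 10.32 / 5.87 = 1.758092… → 1.758

1.758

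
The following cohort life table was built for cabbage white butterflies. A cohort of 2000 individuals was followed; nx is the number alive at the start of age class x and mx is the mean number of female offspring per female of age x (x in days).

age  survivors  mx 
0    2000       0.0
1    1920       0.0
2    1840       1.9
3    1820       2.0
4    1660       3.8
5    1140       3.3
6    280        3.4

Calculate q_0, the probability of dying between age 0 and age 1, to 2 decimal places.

0.04

lx = nx/n0 = nx/2000: 1, 0.96, 0.92, 0.91, 0.83, 0.57, 0.14
q_0 = (l_0 − l_1) / l_0 = (1 − 0.96) / 1
     = 0.04 / 1 = 0.04 → 0.04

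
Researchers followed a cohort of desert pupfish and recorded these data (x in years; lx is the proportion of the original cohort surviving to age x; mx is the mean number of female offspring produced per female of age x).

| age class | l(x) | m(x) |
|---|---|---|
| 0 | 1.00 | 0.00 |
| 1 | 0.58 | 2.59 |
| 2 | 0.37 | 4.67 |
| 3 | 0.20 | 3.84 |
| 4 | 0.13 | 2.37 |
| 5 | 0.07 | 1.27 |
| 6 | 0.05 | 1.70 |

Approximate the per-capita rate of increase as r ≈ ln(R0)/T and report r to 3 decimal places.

0.711

R0 = Σ lx·mx = 0 + 1.5022 + 1.7279 + 0.768 + 0.3081 + 0.0889 + 0.085 = 4.4801
Σ x·lx·mx = 9.4489; T = 9.4489/4.4801 = 2.10908…
r ≈ ln(R0)/T = ln(4.4801)/2.10908… = 0.71104… → 0.711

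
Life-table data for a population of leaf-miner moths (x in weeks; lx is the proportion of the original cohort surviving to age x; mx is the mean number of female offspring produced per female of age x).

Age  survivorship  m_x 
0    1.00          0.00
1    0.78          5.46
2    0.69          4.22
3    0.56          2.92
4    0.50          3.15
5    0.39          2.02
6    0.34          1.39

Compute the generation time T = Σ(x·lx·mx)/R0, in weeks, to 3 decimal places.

2.411

lx·mx: 0, 4.2588, 2.9118, 1.6352, 1.575, 0.7878, 0.4726 → R0 = 11.6412
x·lx·mx: 0, 4.2588, 5.8236, 4.9056, 6.3, 3.939, 2.8356 → Σ = 28.0626
T = 28.0626 / 11.6412 = 2.410628… → 2.411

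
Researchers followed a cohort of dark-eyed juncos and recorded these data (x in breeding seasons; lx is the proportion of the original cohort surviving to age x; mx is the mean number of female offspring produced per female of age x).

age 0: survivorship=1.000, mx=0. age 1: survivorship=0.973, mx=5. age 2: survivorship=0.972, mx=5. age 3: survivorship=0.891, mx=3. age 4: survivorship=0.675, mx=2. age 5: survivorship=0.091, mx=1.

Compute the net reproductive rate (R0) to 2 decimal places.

13.84

lx·mx by age: 0, 4.865, 4.86, 2.673, 1.35, 0.091
R0 = Σ lx·mx = 13.839 → 13.84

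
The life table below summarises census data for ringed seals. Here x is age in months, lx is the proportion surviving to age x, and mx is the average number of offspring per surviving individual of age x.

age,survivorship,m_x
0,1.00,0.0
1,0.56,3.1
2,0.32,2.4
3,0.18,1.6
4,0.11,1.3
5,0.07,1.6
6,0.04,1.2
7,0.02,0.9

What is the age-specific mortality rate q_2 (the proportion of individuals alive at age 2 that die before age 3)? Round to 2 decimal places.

q_2 = (l_2 − l_3) / l_2 = (0.32 − 0.18) / 0.32
     = 0.14 / 0.32 = 0.4375 → 0.44

0.44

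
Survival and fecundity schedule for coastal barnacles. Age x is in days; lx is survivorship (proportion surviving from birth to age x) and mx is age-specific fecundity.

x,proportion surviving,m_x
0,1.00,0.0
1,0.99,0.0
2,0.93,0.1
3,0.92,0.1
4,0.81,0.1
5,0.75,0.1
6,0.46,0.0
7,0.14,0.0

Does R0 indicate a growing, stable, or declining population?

R0 = Σ lx·mx = 0 + 0 + 0.093 + 0.092 + 0.081 + 0.075 + 0 + 0 = 0.341
R0 < 1, so the population is declining.

declining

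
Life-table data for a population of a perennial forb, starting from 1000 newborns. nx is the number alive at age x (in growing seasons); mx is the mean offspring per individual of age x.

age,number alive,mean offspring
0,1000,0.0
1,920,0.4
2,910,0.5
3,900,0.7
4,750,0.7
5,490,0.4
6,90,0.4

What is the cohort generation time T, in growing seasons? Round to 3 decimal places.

lx = nx/n0 = nx/1000: 1, 0.92, 0.91, 0.9, 0.75, 0.49, 0.09
lx·mx: 0, 0.368, 0.455, 0.63, 0.525, 0.196, 0.036 → R0 = 2.21
x·lx·mx: 0, 0.368, 0.91, 1.89, 2.1, 0.98, 0.216 → Σ = 6.464
T = 6.464 / 2.21 = 2.924887… → 2.925

2.925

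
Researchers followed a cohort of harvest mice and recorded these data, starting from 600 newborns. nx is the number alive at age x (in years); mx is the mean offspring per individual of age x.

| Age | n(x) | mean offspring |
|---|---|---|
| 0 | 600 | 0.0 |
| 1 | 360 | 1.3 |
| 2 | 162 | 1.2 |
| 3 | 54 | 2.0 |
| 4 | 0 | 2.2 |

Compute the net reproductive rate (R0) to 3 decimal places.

1.284

lx = nx/n0 = nx/600: 1, 0.6, 0.27, 0.09, 0
lx·mx by age: 0, 0.78, 0.324, 0.18, 0
R0 = Σ lx·mx = 1.284 → 1.284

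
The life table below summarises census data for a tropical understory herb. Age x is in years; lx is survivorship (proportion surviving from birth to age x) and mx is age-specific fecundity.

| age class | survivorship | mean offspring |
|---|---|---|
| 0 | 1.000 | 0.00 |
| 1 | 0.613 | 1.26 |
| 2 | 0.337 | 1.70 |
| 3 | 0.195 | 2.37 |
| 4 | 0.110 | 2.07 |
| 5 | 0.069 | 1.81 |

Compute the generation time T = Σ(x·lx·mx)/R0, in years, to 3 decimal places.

2.241

lx·mx: 0, 0.77238, 0.5729, 0.46215, 0.2277, 0.12489 → R0 = 2.16002
x·lx·mx: 0, 0.77238, 1.1458, 1.38645, 0.9108, 0.62445 → Σ = 4.83988
T = 4.83988 / 2.16002 = 2.240664… → 2.241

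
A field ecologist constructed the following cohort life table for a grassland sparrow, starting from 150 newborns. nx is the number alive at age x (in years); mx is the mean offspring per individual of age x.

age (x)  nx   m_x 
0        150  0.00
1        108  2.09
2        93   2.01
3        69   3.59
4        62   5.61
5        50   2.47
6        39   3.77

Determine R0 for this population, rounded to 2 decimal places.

8.52

lx = nx/n0 = nx/150: 1, 0.72, 0.62, 0.46, 0.41333…, 0.33333…, 0.26
lx·mx by age: 0, 1.5048, 1.2462, 1.6514, 2.3188…, 0.823333…, 0.9802
R0 = Σ lx·mx = 8.524733… → 8.52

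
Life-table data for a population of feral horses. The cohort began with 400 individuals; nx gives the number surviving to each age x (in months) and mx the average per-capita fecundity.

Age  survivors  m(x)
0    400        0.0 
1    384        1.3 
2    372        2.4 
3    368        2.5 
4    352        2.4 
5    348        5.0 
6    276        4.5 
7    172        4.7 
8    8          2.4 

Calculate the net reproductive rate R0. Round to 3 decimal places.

17.416

lx = nx/n0 = nx/400: 1, 0.96, 0.93, 0.92, 0.88, 0.87, 0.69, 0.43, 0.02
lx·mx by age: 0, 1.248, 2.232, 2.3, 2.112, 4.35, 3.105, 2.021, 0.048
R0 = Σ lx·mx = 17.416 → 17.416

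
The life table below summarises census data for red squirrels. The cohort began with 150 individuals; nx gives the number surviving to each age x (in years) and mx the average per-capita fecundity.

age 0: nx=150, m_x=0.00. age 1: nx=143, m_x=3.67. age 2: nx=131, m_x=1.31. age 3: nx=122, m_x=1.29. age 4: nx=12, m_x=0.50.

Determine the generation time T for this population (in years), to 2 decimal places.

1.59

lx = nx/n0 = nx/150: 1, 0.95333…, 0.87333…, 0.81333…, 0.08
lx·mx: 0, 3.498733…, 1.144067…, 1.0492…, 0.04 → R0 = 5.732…
x·lx·mx: 0, 3.498733…, 2.288133…, 3.1476…, 0.16 → Σ = 9.094467…
T = 9.094467… / 5.732… = 1.586613… → 1.59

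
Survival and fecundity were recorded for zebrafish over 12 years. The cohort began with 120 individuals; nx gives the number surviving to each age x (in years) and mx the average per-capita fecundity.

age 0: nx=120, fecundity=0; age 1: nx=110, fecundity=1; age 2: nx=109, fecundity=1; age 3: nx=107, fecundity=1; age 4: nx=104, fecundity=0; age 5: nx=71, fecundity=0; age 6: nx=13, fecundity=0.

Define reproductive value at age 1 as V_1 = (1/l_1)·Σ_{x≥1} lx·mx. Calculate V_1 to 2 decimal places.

lx = nx/n0 = nx/120: 1, 0.91667…, 0.90833…, 0.89167…, 0.86667…, 0.59167…, 0.10833…
lx·mx for x ≥ 1: 0.916667…, 0.908333…, 0.891667…, 0, 0, 0 → sum = 2.716667…
V_1 = 2.716667… / l_1 = 2.716667… / 0.916667… = 2.963636… → 2.96

2.96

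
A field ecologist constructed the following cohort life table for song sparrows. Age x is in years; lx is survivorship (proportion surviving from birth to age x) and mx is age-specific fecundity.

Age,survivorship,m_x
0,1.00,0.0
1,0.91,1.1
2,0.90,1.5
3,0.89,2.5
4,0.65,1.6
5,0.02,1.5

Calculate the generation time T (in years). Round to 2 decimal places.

2.60

lx·mx: 0, 1.001, 1.35, 2.225, 1.04, 0.03 → R0 = 5.646
x·lx·mx: 0, 1.001, 2.7, 6.675, 4.16, 0.15 → Σ = 14.686
T = 14.686 / 5.646 = 2.601134… → 2.60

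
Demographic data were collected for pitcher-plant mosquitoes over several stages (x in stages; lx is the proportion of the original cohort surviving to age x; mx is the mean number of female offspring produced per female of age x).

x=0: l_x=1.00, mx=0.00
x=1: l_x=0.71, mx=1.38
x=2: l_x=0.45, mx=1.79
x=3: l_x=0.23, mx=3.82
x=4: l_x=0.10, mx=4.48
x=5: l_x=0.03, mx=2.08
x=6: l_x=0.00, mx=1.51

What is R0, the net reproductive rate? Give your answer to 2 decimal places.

3.17

lx·mx by age: 0, 0.9798, 0.8055, 0.8786, 0.448, 0.0624, 0
R0 = Σ lx·mx = 3.1743 → 3.17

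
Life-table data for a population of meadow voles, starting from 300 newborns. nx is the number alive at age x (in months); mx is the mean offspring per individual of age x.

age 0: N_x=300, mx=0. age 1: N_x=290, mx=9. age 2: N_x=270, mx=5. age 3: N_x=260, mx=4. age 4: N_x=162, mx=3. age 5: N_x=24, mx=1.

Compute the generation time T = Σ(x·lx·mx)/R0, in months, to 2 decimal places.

lx = nx/n0 = nx/300: 1, 0.96667…, 0.9, 0.86667…, 0.54, 0.08
lx·mx: 0, 8.7…, 4.5, 3.466667…, 1.62, 0.08 → R0 = 18.366667…
x·lx·mx: 0, 8.7…, 9, 10.4…, 6.48, 0.4 → Σ = 34.98…
T = 34.98… / 18.366667… = 1.904537… → 1.90

1.90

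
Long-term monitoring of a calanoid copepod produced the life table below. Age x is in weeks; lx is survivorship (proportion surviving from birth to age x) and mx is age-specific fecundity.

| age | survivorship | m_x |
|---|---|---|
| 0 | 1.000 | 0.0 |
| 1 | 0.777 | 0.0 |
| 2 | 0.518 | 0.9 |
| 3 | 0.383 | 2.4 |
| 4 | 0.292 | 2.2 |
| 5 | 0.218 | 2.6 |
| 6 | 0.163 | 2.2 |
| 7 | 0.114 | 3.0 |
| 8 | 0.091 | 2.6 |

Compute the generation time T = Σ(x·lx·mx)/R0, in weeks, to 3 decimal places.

4.398

lx·mx: 0, 0, 0.4662, 0.9192, 0.6424, 0.5668, 0.3586, 0.342, 0.2366 → R0 = 3.5318
x·lx·mx: 0, 0, 0.9324, 2.7576, 2.5696, 2.834, 2.1516, 2.394, 1.8928 → Σ = 15.532
T = 15.532 / 3.5318 = 4.397758… → 4.398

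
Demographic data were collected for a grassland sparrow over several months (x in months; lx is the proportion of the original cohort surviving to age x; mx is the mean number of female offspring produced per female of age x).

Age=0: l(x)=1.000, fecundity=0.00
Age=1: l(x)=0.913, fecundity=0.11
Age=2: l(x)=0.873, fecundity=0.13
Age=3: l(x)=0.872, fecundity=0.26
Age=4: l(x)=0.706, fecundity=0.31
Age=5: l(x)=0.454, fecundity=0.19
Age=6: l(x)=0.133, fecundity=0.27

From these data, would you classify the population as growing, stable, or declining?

declining

R0 = Σ lx·mx = 0 + 0.10043 + 0.11349 + 0.22672 + 0.21886 + 0.08626 + 0.03591 = 0.78167
R0 < 1, so the population is declining.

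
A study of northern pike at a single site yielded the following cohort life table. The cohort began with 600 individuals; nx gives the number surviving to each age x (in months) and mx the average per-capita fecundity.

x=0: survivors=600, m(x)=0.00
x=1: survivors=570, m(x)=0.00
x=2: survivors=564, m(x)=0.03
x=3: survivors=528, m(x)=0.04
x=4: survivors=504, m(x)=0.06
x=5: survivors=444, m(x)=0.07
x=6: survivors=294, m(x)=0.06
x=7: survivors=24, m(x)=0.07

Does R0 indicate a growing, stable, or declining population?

lx = nx/n0 = nx/600: 1, 0.95, 0.94, 0.88, 0.84, 0.74, 0.49, 0.04
R0 = Σ lx·mx = 0 + 0 + 0.0282 + 0.0352 + 0.0504 + 0.0518 + 0.0294 + 0.0028 = 0.1978
R0 < 1, so the population is declining.

declining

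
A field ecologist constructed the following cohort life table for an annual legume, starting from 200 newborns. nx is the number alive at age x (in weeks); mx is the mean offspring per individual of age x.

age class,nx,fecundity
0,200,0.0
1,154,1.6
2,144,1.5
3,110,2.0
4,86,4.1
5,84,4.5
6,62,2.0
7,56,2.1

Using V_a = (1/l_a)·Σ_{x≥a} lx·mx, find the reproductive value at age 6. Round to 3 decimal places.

3.897

lx = nx/n0 = nx/200: 1, 0.77, 0.72, 0.55, 0.43, 0.42, 0.31, 0.28
lx·mx for x ≥ 6: 0.62, 0.588 → sum = 1.208
V_6 = 1.208 / l_6 = 1.208 / 0.31 = 3.896774… → 3.897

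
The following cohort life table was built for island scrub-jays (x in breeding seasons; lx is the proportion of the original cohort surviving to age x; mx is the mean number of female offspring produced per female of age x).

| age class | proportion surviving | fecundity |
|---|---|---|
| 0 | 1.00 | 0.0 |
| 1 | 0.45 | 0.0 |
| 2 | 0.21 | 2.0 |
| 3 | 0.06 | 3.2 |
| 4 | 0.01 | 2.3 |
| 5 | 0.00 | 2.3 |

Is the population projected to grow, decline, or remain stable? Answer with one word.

R0 = Σ lx·mx = 0 + 0 + 0.42 + 0.192 + 0.023 + 0 = 0.635
R0 < 1, so the population is declining.

declining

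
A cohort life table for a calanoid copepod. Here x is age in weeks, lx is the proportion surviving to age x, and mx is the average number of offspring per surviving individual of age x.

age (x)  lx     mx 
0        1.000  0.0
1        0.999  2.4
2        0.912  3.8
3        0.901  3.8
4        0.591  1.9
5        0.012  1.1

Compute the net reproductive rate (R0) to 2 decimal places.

10.42

lx·mx by age: 0, 2.3976, 3.4656, 3.4238, 1.1229, 0.0132
R0 = Σ lx·mx = 10.4231 → 10.42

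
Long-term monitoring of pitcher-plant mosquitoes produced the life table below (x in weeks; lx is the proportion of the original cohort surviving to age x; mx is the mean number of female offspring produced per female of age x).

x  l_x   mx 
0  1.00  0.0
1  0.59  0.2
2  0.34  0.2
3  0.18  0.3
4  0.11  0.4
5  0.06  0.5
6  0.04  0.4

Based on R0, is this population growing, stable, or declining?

R0 = Σ lx·mx = 0 + 0.118 + 0.068 + 0.054 + 0.044 + 0.03 + 0.016 = 0.33
R0 < 1, so the population is declining.

declining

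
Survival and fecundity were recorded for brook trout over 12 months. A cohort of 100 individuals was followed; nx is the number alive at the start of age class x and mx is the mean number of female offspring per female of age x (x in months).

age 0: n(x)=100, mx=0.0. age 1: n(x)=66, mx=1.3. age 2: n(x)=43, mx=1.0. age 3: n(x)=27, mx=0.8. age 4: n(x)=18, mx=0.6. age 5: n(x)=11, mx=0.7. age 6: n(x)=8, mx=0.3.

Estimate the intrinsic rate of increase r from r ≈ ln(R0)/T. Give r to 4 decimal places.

lx = nx/n0 = nx/100: 1, 0.66, 0.43, 0.27, 0.18, 0.11, 0.08
R0 = Σ lx·mx = 0 + 0.858 + 0.43 + 0.216 + 0.108 + 0.077 + 0.024 = 1.713
Σ x·lx·mx = 3.327; T = 3.327/1.713 = 1.94221…
r ≈ ln(R0)/T = ln(1.713)/1.94221… = 0.277131… → 0.2771

0.2771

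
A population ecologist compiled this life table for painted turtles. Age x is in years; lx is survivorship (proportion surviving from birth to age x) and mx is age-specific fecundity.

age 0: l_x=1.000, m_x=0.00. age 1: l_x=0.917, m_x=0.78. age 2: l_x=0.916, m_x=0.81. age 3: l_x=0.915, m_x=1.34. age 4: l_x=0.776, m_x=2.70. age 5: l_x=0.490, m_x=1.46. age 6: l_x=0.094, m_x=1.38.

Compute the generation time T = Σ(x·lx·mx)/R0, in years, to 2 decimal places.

3.31

lx·mx: 0, 0.71526, 0.74196, 1.2261, 2.0952, 0.7154, 0.12972 → R0 = 5.62364
x·lx·mx: 0, 0.71526, 1.48392, 3.6783, 8.3808, 3.577, 0.77832 → Σ = 18.6136
T = 18.6136 / 5.62364 = 3.309885… → 3.31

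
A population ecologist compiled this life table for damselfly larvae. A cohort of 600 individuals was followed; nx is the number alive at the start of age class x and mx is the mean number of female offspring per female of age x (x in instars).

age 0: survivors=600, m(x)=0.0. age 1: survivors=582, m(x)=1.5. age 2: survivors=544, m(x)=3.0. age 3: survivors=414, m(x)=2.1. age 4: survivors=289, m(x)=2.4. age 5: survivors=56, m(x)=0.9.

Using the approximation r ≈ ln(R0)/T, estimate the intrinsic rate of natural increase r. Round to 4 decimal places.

lx = nx/n0 = nx/600: 1, 0.97, 0.90667…, 0.69, 0.48167…, 0.09333…
R0 = Σ lx·mx = 0 + 1.455 + 2.72… + 1.449 + 1.156… + 0.084… = 6.864…
Σ x·lx·mx = 16.286…; T = 16.286…/6.864… = 2.37267…
r ≈ ln(R0)/T = ln(6.864…)/2.37267… = 0.811866… → 0.8119

0.8119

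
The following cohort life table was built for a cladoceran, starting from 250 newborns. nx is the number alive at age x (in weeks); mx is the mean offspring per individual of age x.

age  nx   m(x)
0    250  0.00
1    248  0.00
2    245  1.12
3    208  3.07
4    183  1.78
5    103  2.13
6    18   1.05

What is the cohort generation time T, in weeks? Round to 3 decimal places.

lx = nx/n0 = nx/250: 1, 0.992, 0.98, 0.832, 0.732, 0.412, 0.072
lx·mx: 0, 0, 1.0976, 2.55424, 1.30296, 0.87756, 0.0756 → R0 = 5.90796
x·lx·mx: 0, 0, 2.1952, 7.66272, 5.21184, 4.3878, 0.4536 → Σ = 19.91116
T = 19.91116 / 5.90796 = 3.370226… → 3.370

3.370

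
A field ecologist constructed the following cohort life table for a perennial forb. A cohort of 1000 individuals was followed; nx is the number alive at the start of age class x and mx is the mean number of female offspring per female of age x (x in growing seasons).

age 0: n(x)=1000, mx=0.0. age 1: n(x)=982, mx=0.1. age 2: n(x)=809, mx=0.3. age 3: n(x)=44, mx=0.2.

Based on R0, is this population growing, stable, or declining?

lx = nx/n0 = nx/1000: 1, 0.982, 0.809, 0.044
R0 = Σ lx·mx = 0 + 0.0982 + 0.2427 + 0.0088 = 0.3497
R0 < 1, so the population is declining.

declining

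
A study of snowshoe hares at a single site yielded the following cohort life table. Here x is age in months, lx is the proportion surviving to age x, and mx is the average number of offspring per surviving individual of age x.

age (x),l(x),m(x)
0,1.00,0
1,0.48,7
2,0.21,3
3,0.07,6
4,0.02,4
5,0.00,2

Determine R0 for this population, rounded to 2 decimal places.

4.49

lx·mx by age: 0, 3.36, 0.63, 0.42, 0.08, 0
R0 = Σ lx·mx = 4.49 → 4.49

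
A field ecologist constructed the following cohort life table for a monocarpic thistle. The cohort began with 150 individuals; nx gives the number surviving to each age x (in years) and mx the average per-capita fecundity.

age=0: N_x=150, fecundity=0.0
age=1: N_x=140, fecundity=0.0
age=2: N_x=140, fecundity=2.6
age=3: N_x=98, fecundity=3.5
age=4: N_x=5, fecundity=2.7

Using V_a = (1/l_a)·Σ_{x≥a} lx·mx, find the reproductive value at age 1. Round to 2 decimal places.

5.15

lx = nx/n0 = nx/150: 1, 0.93333…, 0.93333…, 0.65333…, 0.03333…
lx·mx for x ≥ 1: 0, 2.426667…, 2.286667…, 0.09… → sum = 4.803333…
V_1 = 4.803333… / l_1 = 4.803333… / 0.933333… = 5.146429… → 5.15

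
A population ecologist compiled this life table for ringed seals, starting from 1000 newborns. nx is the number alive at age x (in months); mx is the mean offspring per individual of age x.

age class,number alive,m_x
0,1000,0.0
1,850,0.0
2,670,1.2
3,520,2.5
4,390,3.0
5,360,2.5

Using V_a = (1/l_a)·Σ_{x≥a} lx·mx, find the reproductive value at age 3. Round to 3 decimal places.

6.481

lx = nx/n0 = nx/1000: 1, 0.85, 0.67, 0.52, 0.39, 0.36
lx·mx for x ≥ 3: 1.3, 1.17, 0.9 → sum = 3.37
V_3 = 3.37 / l_3 = 3.37 / 0.52 = 6.480769… → 6.481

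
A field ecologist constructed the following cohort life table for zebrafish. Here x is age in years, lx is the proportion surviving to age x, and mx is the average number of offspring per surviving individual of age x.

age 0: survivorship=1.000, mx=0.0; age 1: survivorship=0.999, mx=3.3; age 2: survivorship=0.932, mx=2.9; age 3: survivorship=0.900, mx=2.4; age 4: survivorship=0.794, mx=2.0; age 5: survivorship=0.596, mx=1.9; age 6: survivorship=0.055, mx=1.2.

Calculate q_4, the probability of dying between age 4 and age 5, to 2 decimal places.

q_4 = (l_4 − l_5) / l_4 = (0.794 − 0.596) / 0.794
     = 0.198 / 0.794 = 0.24937… → 0.25

0.25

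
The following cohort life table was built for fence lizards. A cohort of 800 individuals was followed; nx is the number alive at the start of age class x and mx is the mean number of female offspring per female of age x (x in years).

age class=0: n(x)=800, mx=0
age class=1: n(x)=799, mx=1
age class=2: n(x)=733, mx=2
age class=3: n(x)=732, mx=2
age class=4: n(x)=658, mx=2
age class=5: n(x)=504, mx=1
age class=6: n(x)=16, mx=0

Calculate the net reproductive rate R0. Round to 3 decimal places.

6.936

lx = nx/n0 = nx/800: 1, 0.99875, 0.91625, 0.915, 0.8225, 0.63, 0.02
lx·mx by age: 0, 0.99875, 1.8325, 1.83, 1.645, 0.63, 0
R0 = Σ lx·mx = 6.93625 → 6.936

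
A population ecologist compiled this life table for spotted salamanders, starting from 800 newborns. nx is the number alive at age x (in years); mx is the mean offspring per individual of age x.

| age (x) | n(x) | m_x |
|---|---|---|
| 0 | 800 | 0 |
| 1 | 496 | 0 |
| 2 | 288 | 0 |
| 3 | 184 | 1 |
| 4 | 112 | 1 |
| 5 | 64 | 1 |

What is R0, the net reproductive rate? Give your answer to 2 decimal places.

lx = nx/n0 = nx/800: 1, 0.62, 0.36, 0.23, 0.14, 0.08
lx·mx by age: 0, 0, 0, 0.23, 0.14, 0.08
R0 = Σ lx·mx = 0.45 → 0.45

0.45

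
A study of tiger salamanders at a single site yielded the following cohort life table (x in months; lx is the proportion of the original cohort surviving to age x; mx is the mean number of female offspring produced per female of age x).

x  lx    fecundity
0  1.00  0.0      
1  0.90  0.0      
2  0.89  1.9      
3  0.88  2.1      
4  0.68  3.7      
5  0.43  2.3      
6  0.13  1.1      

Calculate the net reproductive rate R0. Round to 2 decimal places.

7.19

lx·mx by age: 0, 0, 1.691, 1.848, 2.516, 0.989, 0.143
R0 = Σ lx·mx = 7.187 → 7.19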